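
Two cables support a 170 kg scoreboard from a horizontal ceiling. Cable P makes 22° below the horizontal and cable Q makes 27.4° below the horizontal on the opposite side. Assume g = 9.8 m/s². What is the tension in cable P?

T_P ≈ 1950 N

Weight W = 170 × 9.8 = 1666 N acts straight down.
Horizontal: T_P cos 22° = T_Q cos 27.4°  →  T_Q = 1.044 T_P.
Vertical: T_P sin 22° + T_Q sin 27.4° = 1666.
Substituting the horizontal relation into the vertical equation gives 0.8552 T_P = 1666, so T_P = 1948 N.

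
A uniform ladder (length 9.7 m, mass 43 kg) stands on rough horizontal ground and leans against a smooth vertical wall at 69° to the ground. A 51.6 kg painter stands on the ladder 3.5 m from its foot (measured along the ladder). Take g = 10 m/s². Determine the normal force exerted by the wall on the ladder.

N_wall ≈ 154 N

Torques about the foot: N_wall · 9.7 sin 69° = 43×10×4.85 cos 69° + 51.6×10×3.5 cos 69° → N_wall = 154 N.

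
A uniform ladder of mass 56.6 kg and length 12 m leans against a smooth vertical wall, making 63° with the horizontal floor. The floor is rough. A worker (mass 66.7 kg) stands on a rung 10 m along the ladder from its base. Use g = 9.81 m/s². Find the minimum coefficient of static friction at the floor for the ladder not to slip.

μ_min ≈ 0.347

ΣF_y = 0: N_floor = 56.6×9.81 + 66.7×9.81 = 1209.6 N.
Torques about the foot: N_wall · 12 sin 63° = 56.6×9.81×6 cos 63° + 66.7×9.81×10 cos 63° → N_wall = 419.29 N.
ΣF_x = 0: f_floor = N_wall = 419.29 N.
μ_min = f_floor / N_floor = 419.29 / 1209.6 = 0.3466.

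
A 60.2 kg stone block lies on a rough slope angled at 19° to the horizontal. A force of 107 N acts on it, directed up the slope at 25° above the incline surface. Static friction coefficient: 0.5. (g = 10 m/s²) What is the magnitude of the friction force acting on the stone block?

Axes along / perpendicular to the incline. W sin 19° = 196 N down-slope; W cos 19° = 569.2 N into the surface.
Perpendicular: N = W cos 19° − P sin 25° = 569.2 − 45.22 = 524 N.
Along incline: P cos 25° + f = W sin 19° (friction acts up-slope) → f = 196 − 96.97 = 99.02 N.
|f| = 99.02 N ≤ μN = 262 N, so the stone block is indeed static.

f ≈ 99 N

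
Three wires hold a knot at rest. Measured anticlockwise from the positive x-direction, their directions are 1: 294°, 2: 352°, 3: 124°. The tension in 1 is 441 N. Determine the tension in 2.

Resolve: ΣF_x = 441 cos 294° + T_2 cos 352° + T_3 cos 124° = 0.
        ΣF_y = 441 sin 294° + T_2 sin 352° + T_3 sin 124° = 0.
The known terms sum to (179.4, -402.9) N, so 0.9903 T_2 − 0.5592 T_3 = -179.4 and -0.1392 T_2 + 0.8290 T_3 = 402.9.
Solving simultaneously: T_2 = 103 N, T_3 = 503.3 N.

T_2 ≈ 103 N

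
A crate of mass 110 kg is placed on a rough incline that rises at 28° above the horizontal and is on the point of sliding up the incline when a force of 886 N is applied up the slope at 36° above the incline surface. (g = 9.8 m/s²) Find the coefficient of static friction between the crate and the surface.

On the verge of sliding up the incline, friction is at its maximum μN and acts down the slope.
Perpendicular to incline: N = W cos 28° − P sin 36° = 951.8 − 520.8 = 431 N.
Along incline: P cos 36° − μN = W sin 28° → μ = −(W sin 28° − P cos 36°) / N = 0.4888.

μ ≈ 0.489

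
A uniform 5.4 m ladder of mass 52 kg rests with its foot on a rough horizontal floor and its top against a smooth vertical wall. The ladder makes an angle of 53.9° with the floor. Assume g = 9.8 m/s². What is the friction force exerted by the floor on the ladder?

Torques about the foot: N_wall · 5.4 sin 53.9° = 52×9.8×2.7 cos 53.9° → N_wall = 185.8 N.
ΣF_x = 0: f_floor = N_wall = 185.8 N.

f ≈ 186 N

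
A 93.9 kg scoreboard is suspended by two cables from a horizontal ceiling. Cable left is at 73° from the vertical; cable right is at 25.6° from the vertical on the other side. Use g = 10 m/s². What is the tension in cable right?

T_right ≈ 908 N

Angles from the horizontal: cable left is 90° − 73° = 17°, cable right is 90° − 25.6° = 64.4°.
Weight W = 93.9 × 10 = 939 N acts straight down.
Horizontal: T_left cos 17° = T_right cos 64.4°  →  T_left = 0.4518 T_right.
Vertical: T_left sin 17° + T_right sin 64.4° = 939.
Substituting the horizontal relation into the vertical equation gives 1.034 T_right = 939, so T_right = 908.2 N.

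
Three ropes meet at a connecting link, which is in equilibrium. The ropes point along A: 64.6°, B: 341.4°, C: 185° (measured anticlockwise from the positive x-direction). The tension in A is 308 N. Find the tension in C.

Resolve: ΣF_x = 308 cos 64.6° + T_B cos 341.4° + T_C cos 185° = 0.
        ΣF_y = 308 sin 64.6° + T_B sin 341.4° + T_C sin 185° = 0.
The known terms sum to (132.1, 278.2) N, so 0.9478 T_B − 0.9962 T_C = -132.1 and -0.3190 T_B − 0.0872 T_C = -278.2.
Solving simultaneously: T_B = 663.6 N, T_C = 763.9 N.

T_C ≈ 764 N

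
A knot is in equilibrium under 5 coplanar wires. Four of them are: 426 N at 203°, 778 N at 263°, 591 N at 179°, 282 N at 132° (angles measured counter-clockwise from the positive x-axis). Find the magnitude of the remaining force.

F ≈ 1460 N

Sum the known components: ΣF_x = -1267 N, ΣF_y = -718.8 N.
For equilibrium the remaining force must supply (−ΣF_x, −ΣF_y) = (1267, 718.8) N.
Magnitude = √((1267)² + (718.8)²) = 1456 N; direction = atan2(718.8, 1267) = 29.6°.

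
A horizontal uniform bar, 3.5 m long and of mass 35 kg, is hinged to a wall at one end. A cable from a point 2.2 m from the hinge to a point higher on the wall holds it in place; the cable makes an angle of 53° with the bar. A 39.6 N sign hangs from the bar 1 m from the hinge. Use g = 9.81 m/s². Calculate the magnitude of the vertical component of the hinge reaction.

|H_y| ≈ 91.8 N

Take torques about the hinge: T sin 53° · 2.2 = 35×9.81×1.75 + 39.6×1 = 640.46 N·m.
So T = 640.46 / (0.7986 × 2.2) = 364.52 N.
ΣF_y = 0: H_y = (35×9.81 + 39.6) − T sin 53° = 382.95 − 291.12 = 91.831 N.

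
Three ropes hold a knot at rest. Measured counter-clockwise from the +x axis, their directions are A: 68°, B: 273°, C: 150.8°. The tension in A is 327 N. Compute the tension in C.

T_C ≈ 163 N

Resolve: ΣF_x = 327 cos 68° + T_B cos 273° + T_C cos 150.8° = 0.
        ΣF_y = 327 sin 68° + T_B sin 273° + T_C sin 150.8° = 0.
The known terms sum to (122.5, 303.2) N, so 0.0523 T_B − 0.8729 T_C = -122.5 and -0.9986 T_B + 0.4879 T_C = -303.2.
Solving simultaneously: T_B = 383.4 N, T_C = 163.3 N.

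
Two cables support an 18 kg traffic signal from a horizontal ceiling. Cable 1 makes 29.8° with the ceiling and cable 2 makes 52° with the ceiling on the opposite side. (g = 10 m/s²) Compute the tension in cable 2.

Weight W = 18 × 10 = 180 N acts straight down.
Horizontal: T_1 cos 29.8° = T_2 cos 52°  →  T_1 = 0.7095 T_2.
Vertical: T_1 sin 29.8° + T_2 sin 52° = 180.
Substituting the horizontal relation into the vertical equation gives 1.141 T_2 = 180, so T_2 = 157.8 N.

T_2 ≈ 158 N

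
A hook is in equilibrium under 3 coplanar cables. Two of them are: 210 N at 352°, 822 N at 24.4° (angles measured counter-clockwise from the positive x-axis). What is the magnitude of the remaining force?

F ≈ 1010 N

Sum the known components: ΣF_x = 956.5 N, ΣF_y = 310.3 N.
For equilibrium the remaining force must supply (−ΣF_x, −ΣF_y) = (-956.5, -310.3) N.
Magnitude = √((-956.5)² + (-310.3)²) = 1006 N; direction = atan2(-310.3, -956.5) = 198.0°.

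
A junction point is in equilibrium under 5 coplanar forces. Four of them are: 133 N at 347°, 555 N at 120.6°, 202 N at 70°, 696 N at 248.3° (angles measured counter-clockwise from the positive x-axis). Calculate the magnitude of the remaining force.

F ≈ 341 N

Sum the known components: ΣF_x = -341.2 N, ΣF_y = -9.065 N.
For equilibrium the remaining force must supply (−ΣF_x, −ΣF_y) = (341.2, 9.065) N.
Magnitude = √((341.2)² + (9.065)²) = 341.3 N; direction = atan2(9.065, 341.2) = 1.5°.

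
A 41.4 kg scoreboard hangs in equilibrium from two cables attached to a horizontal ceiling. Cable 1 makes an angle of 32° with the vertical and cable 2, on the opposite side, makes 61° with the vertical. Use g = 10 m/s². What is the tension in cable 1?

T_1 ≈ 363 N

Angles from the horizontal: cable 1 is 90° − 32° = 58°, cable 2 is 90° − 61° = 29°.
Weight W = 41.4 × 10 = 414 N acts straight down.
Horizontal: T_1 cos 58° = T_2 cos 29°  →  T_2 = 0.6059 T_1.
Vertical: T_1 sin 58° + T_2 sin 29° = 414.
Substituting the horizontal relation into the vertical equation gives 1.142 T_1 = 414, so T_1 = 362.6 N.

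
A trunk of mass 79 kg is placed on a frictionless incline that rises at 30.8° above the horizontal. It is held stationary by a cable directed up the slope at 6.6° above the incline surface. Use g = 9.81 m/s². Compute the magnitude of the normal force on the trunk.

N ≈ 620 N

Take axes along and perpendicular to the incline. Weight components: W sin 30.8° = 396.8 N down-slope, W cos 30.8° = 665.7 N into the surface.
Along incline: T cos 6.6° = W sin 30.8° → T = 399.5 N.
Perpendicular: N = W cos 30.8° − T sin 6.6° = 619.8 N.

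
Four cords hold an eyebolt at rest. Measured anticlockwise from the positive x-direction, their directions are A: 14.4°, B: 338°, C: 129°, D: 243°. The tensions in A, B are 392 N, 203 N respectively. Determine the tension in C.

T_C ≈ 543 N

Resolve: ΣF_x = 392 cos 14.4° + 203 cos 338° + T_C cos 129° + T_D cos 243° = 0.
        ΣF_y = 392 sin 14.4° + 203 sin 338° + T_C sin 129° + T_D sin 243° = 0.
The known terms sum to (567.9, 21.44) N, so -0.6293 T_C − 0.4540 T_D = -567.9 and 0.7771 T_C − 0.8910 T_D = -21.44.
Solving simultaneously: T_C = 543.2 N, T_D = 497.9 N.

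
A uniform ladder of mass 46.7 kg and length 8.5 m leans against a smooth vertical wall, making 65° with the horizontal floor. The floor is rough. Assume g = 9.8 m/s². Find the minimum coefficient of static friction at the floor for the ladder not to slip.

ΣF_y = 0: N_floor = 46.7×9.8 = 457.66 N.
Torques about the foot: N_wall · 8.5 sin 65° = 46.7×9.8×4.25 cos 65° → N_wall = 106.71 N.
ΣF_x = 0: f_floor = N_wall = 106.71 N.
μ_min = f_floor / N_floor = 106.71 / 457.66 = 0.2332.

μ_min ≈ 0.233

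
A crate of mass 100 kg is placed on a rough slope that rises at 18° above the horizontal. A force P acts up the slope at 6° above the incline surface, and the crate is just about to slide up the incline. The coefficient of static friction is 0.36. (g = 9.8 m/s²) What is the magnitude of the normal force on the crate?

On the verge of sliding up the incline, friction equals μN and acts down the slope.
Perpendicular: N + P sin 6° = W cos 18° = 932 N.
Along incline: P cos 6° = W sin 18° + μN  with W sin 18° = 302.8 N.
Solving the pair for P and N: P = 618.5 N, N = 867.4 N (and f = μN = 312.3 N).

N ≈ 867 N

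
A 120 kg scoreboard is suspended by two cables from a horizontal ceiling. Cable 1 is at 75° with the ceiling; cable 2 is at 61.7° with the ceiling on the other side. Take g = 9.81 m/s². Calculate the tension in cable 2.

Weight W = 120 × 9.81 = 1177 N acts straight down.
Horizontal: T_1 cos 75° = T_2 cos 61.7°  →  T_1 = 1.832 T_2.
Vertical: T_1 sin 75° + T_2 sin 61.7° = 1177.
Substituting the horizontal relation into the vertical equation gives 2.65 T_2 = 1177, so T_2 = 444.3 N.

T_2 ≈ 444 N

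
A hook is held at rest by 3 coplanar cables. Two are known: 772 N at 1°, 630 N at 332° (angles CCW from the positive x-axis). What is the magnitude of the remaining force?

Sum the known components: ΣF_x = 1328 N, ΣF_y = -282.3 N.
For equilibrium the remaining force must supply (−ΣF_x, −ΣF_y) = (-1328, 282.3) N.
Magnitude = √((-1328)² + (282.3)²) = 1358 N; direction = atan2(282.3, -1328) = 168.0°.

F ≈ 1360 N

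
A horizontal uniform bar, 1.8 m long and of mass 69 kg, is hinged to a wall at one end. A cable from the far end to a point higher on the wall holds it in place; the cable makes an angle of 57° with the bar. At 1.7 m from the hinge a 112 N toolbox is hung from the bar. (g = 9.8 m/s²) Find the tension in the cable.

Take torques about the hinge: T sin 57° · 1.8 = 69×9.8×0.9 + 112×1.7 = 798.98 N·m.
So T = 798.98 / (0.8387 × 1.8) = 529.26 N.

T ≈ 529 N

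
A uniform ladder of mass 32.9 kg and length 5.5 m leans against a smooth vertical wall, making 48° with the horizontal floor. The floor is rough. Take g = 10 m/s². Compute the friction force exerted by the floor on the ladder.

f ≈ 148 N

Torques about the foot: N_wall · 5.5 sin 48° = 32.9×10×2.75 cos 48° → N_wall = 148.12 N.
ΣF_x = 0: f_floor = N_wall = 148.12 N.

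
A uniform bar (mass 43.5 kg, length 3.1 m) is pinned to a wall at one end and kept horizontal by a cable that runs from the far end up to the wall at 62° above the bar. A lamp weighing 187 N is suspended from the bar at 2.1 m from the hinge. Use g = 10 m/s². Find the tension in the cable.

T ≈ 390 N

Take torques about the hinge: T sin 62° · 3.1 = 43.5×10×1.55 + 187×2.1 = 1067 N·m.
So T = 1067 / (0.8829 × 3.1) = 389.81 N.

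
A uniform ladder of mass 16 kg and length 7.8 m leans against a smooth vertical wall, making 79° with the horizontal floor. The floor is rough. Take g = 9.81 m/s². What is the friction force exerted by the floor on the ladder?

f ≈ 15.3 N

Torques about the foot: N_wall · 7.8 sin 79° = 16×9.81×3.9 cos 79° → N_wall = 15.255 N.
ΣF_x = 0: f_floor = N_wall = 15.255 N.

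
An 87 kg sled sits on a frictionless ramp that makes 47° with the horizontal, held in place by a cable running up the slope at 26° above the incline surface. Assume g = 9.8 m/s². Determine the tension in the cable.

Take axes along and perpendicular to the incline. Weight components: W sin 47° = 623.6 N down-slope, W cos 47° = 581.5 N into the surface.
Along incline: T cos 26° = W sin 47° → T = 693.8 N.
Perpendicular: N = W cos 47° − T sin 26° = 277.3 N.

T ≈ 694 N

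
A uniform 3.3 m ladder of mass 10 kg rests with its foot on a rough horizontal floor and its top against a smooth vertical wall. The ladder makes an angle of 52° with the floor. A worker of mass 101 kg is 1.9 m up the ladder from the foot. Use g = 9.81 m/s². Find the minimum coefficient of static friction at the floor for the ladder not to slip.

μ_min ≈ 0.444

ΣF_y = 0: N_floor = 10×9.81 + 101×9.81 = 1088.9 N.
Torques about the foot: N_wall · 3.3 sin 52° = 10×9.81×1.65 cos 52° + 101×9.81×1.9 cos 52° → N_wall = 484.02 N.
ΣF_x = 0: f_floor = N_wall = 484.02 N.
μ_min = f_floor / N_floor = 484.02 / 1088.9 = 0.4445.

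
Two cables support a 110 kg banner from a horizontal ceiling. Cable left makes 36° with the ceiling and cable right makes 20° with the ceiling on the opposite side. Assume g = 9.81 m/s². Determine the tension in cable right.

Weight W = 110 × 9.81 = 1079 N acts straight down.
Horizontal: T_left cos 36° = T_right cos 20°  →  T_left = 1.162 T_right.
Vertical: T_left sin 36° + T_right sin 20° = 1079.
Substituting the horizontal relation into the vertical equation gives 1.025 T_right = 1079, so T_right = 1053 N.

T_right ≈ 1050 N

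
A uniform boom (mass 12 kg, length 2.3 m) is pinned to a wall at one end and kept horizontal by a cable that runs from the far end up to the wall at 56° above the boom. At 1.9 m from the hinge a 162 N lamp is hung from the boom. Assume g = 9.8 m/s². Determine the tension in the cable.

T ≈ 232 N

Take torques about the hinge: T sin 56° · 2.3 = 12×9.8×1.15 + 162×1.9 = 443.04 N·m.
So T = 443.04 / (0.8290 × 2.3) = 232.35 N.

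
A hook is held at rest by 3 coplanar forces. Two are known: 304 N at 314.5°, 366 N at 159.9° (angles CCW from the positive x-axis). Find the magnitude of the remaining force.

Sum the known components: ΣF_x = -130.6 N, ΣF_y = -91.05 N.
For equilibrium the remaining force must supply (−ΣF_x, −ΣF_y) = (130.6, 91.05) N.
Magnitude = √((130.6)² + (91.05)²) = 159.2 N; direction = atan2(91.05, 130.6) = 34.9°.

F ≈ 159 N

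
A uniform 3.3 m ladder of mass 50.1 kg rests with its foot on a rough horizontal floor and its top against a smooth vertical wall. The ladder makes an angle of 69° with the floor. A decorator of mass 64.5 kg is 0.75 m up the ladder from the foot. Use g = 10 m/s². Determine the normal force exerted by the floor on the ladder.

ΣF_y = 0: N_floor = 50.1×10 + 64.5×10 = 1146 N.

N_floor ≈ 1150 N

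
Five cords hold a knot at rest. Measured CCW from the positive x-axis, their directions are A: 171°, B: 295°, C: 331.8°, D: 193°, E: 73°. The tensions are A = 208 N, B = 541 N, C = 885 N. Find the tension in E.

Resolve: ΣF_x = 208 cos 171° + 541 cos 295° + 885 cos 331.8° + T_D cos 193° + T_E cos 73° = 0.
        ΣF_y = 208 sin 171° + 541 sin 295° + 885 sin 331.8° + T_D sin 193° + T_E sin 73° = 0.
The known terms sum to (803.2, -876) N, so -0.9744 T_D + 0.2924 T_E = -803.2 and -0.2250 T_D + 0.9563 T_E = 876.
Solving simultaneously: T_D = 1183 N, T_E = 1194 N.

T_E ≈ 1190 N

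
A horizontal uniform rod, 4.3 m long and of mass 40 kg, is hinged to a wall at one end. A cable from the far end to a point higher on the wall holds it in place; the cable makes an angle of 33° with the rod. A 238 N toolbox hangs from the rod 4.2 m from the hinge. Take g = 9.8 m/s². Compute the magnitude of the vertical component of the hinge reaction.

|H_y| ≈ 202 N

Take torques about the hinge: T sin 33° · 4.3 = 40×9.8×2.15 + 238×4.2 = 1842.4 N·m.
So T = 1842.4 / (0.5446 × 4.3) = 786.7 N.
ΣF_y = 0: H_y = (40×9.8 + 238) − T sin 33° = 630 − 428.47 = 201.53 N.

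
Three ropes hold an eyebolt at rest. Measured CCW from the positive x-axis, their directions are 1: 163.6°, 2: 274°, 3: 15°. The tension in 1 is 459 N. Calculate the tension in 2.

Resolve: ΣF_x = 459 cos 163.6° + T_2 cos 274° + T_3 cos 15° = 0.
        ΣF_y = 459 sin 163.6° + T_2 sin 274° + T_3 sin 15° = 0.
The known terms sum to (-440.3, 129.6) N, so 0.0698 T_2 + 0.9659 T_3 = 440.3 and -0.9976 T_2 + 0.2588 T_3 = -129.6.
Solving simultaneously: T_2 = 243.6 N, T_3 = 438.3 N.

T_2 ≈ 244 N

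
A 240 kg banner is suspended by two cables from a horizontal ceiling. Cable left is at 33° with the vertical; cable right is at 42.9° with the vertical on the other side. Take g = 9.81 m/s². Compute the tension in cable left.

T_left ≈ 1650 N

Angles from the horizontal: cable left is 90° − 33° = 57°, cable right is 90° − 42.9° = 47.1°.
Weight W = 240 × 9.81 = 2354 N acts straight down.
Horizontal: T_left cos 57° = T_right cos 47.1°  →  T_right = 0.8001 T_left.
Vertical: T_left sin 57° + T_right sin 47.1° = 2354.
Substituting the horizontal relation into the vertical equation gives 1.425 T_left = 2354, so T_left = 1652 N.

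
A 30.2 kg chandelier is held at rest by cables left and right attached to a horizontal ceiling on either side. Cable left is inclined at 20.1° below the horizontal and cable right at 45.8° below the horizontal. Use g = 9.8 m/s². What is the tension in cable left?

T_left ≈ 226 N

Weight W = 30.2 × 9.8 = 296 N acts straight down.
Horizontal: T_left cos 20.1° = T_right cos 45.8°  →  T_right = 1.347 T_left.
Vertical: T_left sin 20.1° + T_right sin 45.8° = 296.
Substituting the horizontal relation into the vertical equation gives 1.309 T_left = 296, so T_left = 226 N.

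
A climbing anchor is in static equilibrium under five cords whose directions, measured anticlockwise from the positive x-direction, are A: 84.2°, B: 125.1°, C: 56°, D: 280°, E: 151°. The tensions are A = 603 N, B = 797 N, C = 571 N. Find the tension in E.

T_E ≈ 287 N

Resolve: ΣF_x = 603 cos 84.2° + 797 cos 125.1° + 571 cos 56° + T_D cos 280° + T_E cos 151° = 0.
        ΣF_y = 603 sin 84.2° + 797 sin 125.1° + 571 sin 56° + T_D sin 280° + T_E sin 151° = 0.
The known terms sum to (-78.04, 1725) N, so 0.1736 T_D − 0.8746 T_E = 78.04 and -0.9848 T_D + 0.4848 T_E = -1725.
Solving simultaneously: T_D = 1893 N, T_E = 286.6 N.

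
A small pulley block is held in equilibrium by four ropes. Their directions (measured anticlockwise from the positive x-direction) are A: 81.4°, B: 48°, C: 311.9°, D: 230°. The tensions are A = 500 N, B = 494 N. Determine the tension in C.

Resolve: ΣF_x = 500 cos 81.4° + 494 cos 48° + T_C cos 311.9° + T_D cos 230° = 0.
        ΣF_y = 500 sin 81.4° + 494 sin 48° + T_C sin 311.9° + T_D sin 230° = 0.
The known terms sum to (405.3, 861.5) N, so 0.6678 T_C − 0.6428 T_D = -405.3 and -0.7443 T_C − 0.7660 T_D = -861.5.
Solving simultaneously: T_C = 245.7 N, T_D = 885.9 N.

T_C ≈ 246 N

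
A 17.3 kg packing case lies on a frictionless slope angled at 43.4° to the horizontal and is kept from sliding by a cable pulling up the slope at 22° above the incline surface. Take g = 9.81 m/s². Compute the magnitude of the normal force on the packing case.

N ≈ 76.2 N

Take axes along and perpendicular to the incline. Weight components: W sin 43.4° = 116.6 N down-slope, W cos 43.4° = 123.3 N into the surface.
Along incline: T cos 22° = W sin 43.4° → T = 125.8 N.
Perpendicular: N = W cos 43.4° − T sin 22° = 76.2 N.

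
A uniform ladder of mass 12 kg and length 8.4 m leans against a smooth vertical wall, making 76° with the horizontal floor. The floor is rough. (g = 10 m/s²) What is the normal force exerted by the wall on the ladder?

Torques about the foot: N_wall · 8.4 sin 76° = 12×10×4.2 cos 76° → N_wall = 14.96 N.

N_wall ≈ 15 N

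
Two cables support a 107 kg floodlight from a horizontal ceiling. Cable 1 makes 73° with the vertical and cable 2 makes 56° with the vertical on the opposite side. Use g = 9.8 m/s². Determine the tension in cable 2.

Angles from the horizontal: cable 1 is 90° − 73° = 17°, cable 2 is 90° − 56° = 34°.
Weight W = 107 × 9.8 = 1049 N acts straight down.
Horizontal: T_1 cos 17° = T_2 cos 34°  →  T_1 = 0.8669 T_2.
Vertical: T_1 sin 17° + T_2 sin 34° = 1049.
Substituting the horizontal relation into the vertical equation gives 0.8127 T_2 = 1049, so T_2 = 1290 N.

T_2 ≈ 1290 N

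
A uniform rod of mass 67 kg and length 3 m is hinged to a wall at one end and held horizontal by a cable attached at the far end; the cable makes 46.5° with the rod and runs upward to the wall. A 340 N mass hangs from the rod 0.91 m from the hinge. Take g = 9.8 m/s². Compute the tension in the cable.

Take torques about the hinge: T sin 46.5° · 3 = 67×9.8×1.5 + 340×0.91 = 1294.3 N·m.
So T = 1294.3 / (0.7254 × 3) = 594.77 N.

T ≈ 595 N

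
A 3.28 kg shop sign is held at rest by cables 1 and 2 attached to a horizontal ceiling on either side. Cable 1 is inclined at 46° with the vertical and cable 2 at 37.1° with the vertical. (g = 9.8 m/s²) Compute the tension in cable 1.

T_1 ≈ 19.5 N

Angles from the horizontal: cable 1 is 90° − 46° = 44°, cable 2 is 90° − 37.1° = 52.9°.
Weight W = 3.28 × 9.8 = 32.14 N acts straight down.
Horizontal: T_1 cos 44° = T_2 cos 52.9°  →  T_2 = 1.193 T_1.
Vertical: T_1 sin 44° + T_2 sin 52.9° = 32.14.
Substituting the horizontal relation into the vertical equation gives 1.646 T_1 = 32.14, so T_1 = 19.53 N.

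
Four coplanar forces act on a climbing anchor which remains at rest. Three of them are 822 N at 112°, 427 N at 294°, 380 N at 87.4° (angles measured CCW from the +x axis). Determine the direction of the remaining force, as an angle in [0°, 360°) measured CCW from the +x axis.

Sum the known components: ΣF_x = -117 N, ΣF_y = 751.7 N.
For equilibrium the remaining force must supply (−ΣF_x, −ΣF_y) = (117, -751.7) N.
Magnitude = √((117)² + (-751.7)²) = 760.7 N; direction = atan2(-751.7, 117) = 278.8°.

θ ≈ 279°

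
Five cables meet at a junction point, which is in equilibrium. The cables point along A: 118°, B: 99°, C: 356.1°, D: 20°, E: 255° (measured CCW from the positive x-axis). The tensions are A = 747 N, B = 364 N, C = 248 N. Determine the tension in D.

Resolve: ΣF_x = 747 cos 118° + 364 cos 99° + 248 cos 356.1° + T_D cos 20° + T_E cos 255° = 0.
        ΣF_y = 747 sin 118° + 364 sin 99° + 248 sin 356.1° + T_D sin 20° + T_E sin 255° = 0.
The known terms sum to (-160.2, 1002) N, so 0.9397 T_D − 0.2588 T_E = 160.2 and 0.3420 T_D − 0.9659 T_E = -1002.
Solving simultaneously: T_D = 505.6 N, T_E = 1217 N.

T_D ≈ 506 N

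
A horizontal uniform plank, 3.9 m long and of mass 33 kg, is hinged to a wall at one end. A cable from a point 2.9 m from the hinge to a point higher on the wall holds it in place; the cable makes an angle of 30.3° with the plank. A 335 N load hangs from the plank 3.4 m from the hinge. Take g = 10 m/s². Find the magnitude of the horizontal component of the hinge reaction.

Take torques about the hinge: T sin 30.3° · 2.9 = 33×10×1.95 + 335×3.4 = 1782.5 N·m.
So T = 1782.5 / (0.5045 × 2.9) = 1218.3 N.
ΣF_x = 0: H_x = T cos 30.3° = 1051.9 N.

H_x ≈ 1050 N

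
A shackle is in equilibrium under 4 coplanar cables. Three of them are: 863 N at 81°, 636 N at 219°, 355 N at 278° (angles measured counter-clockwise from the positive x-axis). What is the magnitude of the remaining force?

Sum the known components: ΣF_x = -309.9 N, ΣF_y = 100.6 N.
For equilibrium the remaining force must supply (−ΣF_x, −ΣF_y) = (309.9, -100.6) N.
Magnitude = √((309.9)² + (-100.6)²) = 325.8 N; direction = atan2(-100.6, 309.9) = 342.0°.

F ≈ 326 N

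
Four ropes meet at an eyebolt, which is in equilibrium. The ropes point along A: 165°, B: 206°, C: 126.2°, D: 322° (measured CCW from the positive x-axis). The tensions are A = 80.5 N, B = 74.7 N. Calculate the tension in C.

T_C ≈ 362 N

Resolve: ΣF_x = 80.5 cos 165° + 74.7 cos 206° + T_C cos 126.2° + T_D cos 322° = 0.
        ΣF_y = 80.5 sin 165° + 74.7 sin 206° + T_C sin 126.2° + T_D sin 322° = 0.
The known terms sum to (-144.9, -11.91) N, so -0.5906 T_C + 0.7880 T_D = 144.9 and 0.8070 T_C − 0.6157 T_D = 11.91.
Solving simultaneously: T_C = 362.1 N, T_D = 455.3 N.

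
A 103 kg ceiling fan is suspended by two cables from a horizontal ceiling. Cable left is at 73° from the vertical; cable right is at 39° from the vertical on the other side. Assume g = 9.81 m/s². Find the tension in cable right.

T_right ≈ 1040 N

Angles from the horizontal: cable left is 90° − 73° = 17°, cable right is 90° − 39° = 51°.
Weight W = 103 × 9.81 = 1010 N acts straight down.
Horizontal: T_left cos 17° = T_right cos 51°  →  T_left = 0.6581 T_right.
Vertical: T_left sin 17° + T_right sin 51° = 1010.
Substituting the horizontal relation into the vertical equation gives 0.9695 T_right = 1010, so T_right = 1042 N.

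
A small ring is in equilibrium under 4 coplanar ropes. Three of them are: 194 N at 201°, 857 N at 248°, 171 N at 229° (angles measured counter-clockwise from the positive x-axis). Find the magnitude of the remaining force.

Sum the known components: ΣF_x = -614.3 N, ΣF_y = -993.2 N.
For equilibrium the remaining force must supply (−ΣF_x, −ΣF_y) = (614.3, 993.2) N.
Magnitude = √((614.3)² + (993.2)²) = 1168 N; direction = atan2(993.2, 614.3) = 58.3°.

F ≈ 1170 N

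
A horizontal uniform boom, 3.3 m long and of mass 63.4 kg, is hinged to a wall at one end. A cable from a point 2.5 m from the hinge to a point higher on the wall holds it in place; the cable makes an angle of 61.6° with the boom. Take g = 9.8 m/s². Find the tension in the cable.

T ≈ 466 N

Take torques about the hinge: T sin 61.6° · 2.5 = 63.4×9.8×1.65 = 1025.2 N·m.
So T = 1025.2 / (0.8796 × 2.5) = 466.18 N.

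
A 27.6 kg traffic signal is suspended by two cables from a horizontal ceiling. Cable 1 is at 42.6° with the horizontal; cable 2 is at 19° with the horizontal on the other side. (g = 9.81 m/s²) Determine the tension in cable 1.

T_1 ≈ 291 N

Weight W = 27.6 × 9.81 = 270.8 N acts straight down.
Horizontal: T_1 cos 42.6° = T_2 cos 19°  →  T_2 = 0.7785 T_1.
Vertical: T_1 sin 42.6° + T_2 sin 19° = 270.8.
Substituting the horizontal relation into the vertical equation gives 0.9303 T_1 = 270.8, so T_1 = 291 N.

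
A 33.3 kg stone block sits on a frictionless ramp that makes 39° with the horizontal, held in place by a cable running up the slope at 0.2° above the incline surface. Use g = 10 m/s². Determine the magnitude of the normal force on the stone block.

N ≈ 258 N

Take axes along and perpendicular to the incline. Weight components: W sin 39° = 209.6 N down-slope, W cos 39° = 258.8 N into the surface.
Along incline: T cos 0.2° = W sin 39° → T = 209.6 N.
Perpendicular: N = W cos 39° − T sin 0.2° = 258.1 N.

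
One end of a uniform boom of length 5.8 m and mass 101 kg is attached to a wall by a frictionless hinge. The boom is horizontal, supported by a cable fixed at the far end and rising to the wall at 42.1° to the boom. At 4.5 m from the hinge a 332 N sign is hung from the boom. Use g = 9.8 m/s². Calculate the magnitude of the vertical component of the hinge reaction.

Take torques about the hinge: T sin 42.1° · 5.8 = 101×9.8×2.9 + 332×4.5 = 4364.4 N·m.
So T = 4364.4 / (0.6704 × 5.8) = 1122.4 N.
ΣF_y = 0: H_y = (101×9.8 + 332) − T sin 42.1° = 1321.8 − 752.49 = 569.31 N.

|H_y| ≈ 569 N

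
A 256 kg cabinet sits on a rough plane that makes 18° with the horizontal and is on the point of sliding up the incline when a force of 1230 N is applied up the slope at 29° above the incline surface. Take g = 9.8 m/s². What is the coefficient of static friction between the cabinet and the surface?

μ ≈ 0.168

On the verge of sliding up the incline, friction is at its maximum μN and acts down the slope.
Perpendicular to incline: N = W cos 18° − P sin 29° = 2386 − 596.3 = 1790 N.
Along incline: P cos 29° − μN = W sin 18° → μ = −(W sin 18° − P cos 29°) / N = 0.1679.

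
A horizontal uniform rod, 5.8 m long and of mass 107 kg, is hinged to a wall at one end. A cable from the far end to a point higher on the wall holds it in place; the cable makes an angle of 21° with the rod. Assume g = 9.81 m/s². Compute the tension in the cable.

T ≈ 1460 N

Take torques about the hinge: T sin 21° · 5.8 = 107×9.81×2.9 = 3044 N·m.
So T = 3044 / (0.3584 × 5.8) = 1464.5 N.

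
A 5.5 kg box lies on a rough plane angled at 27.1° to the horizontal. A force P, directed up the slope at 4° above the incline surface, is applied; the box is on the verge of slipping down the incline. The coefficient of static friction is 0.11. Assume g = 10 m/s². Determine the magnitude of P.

P ≈ 19.9 N

On the verge of sliding down the incline, friction equals μN and acts up the slope.
Perpendicular: N + P sin 4° = W cos 27.1° = 48.96 N.
Along incline: P cos 4° + μN = W sin 27.1° with W sin 27.1° = 25.05 N.
Solving the pair for P and N: P = 19.87 N, N = 47.58 N (and f = μN = 5.233 N).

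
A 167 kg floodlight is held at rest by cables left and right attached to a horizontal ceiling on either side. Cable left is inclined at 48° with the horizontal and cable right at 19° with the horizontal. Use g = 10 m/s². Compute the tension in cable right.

Weight W = 167 × 10 = 1670 N acts straight down.
Horizontal: T_left cos 48° = T_right cos 19°  →  T_left = 1.413 T_right.
Vertical: T_left sin 48° + T_right sin 19° = 1670.
Substituting the horizontal relation into the vertical equation gives 1.376 T_right = 1670, so T_right = 1214 N.

T_right ≈ 1210 N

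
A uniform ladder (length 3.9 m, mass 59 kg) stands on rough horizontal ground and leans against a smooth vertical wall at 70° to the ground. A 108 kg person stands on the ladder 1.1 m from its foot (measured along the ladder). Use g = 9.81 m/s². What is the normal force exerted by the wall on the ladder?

Torques about the foot: N_wall · 3.9 sin 70° = 59×9.81×1.95 cos 70° + 108×9.81×1.1 cos 70° → N_wall = 214.1 N.

N_wall ≈ 214 N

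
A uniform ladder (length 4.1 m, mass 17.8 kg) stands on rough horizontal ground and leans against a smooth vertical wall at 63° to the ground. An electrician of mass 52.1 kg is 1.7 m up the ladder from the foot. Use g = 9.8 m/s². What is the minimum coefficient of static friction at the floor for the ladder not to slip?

μ_min ≈ 0.222

ΣF_y = 0: N_floor = 17.8×9.8 + 52.1×9.8 = 685.02 N.
Torques about the foot: N_wall · 4.1 sin 63° = 17.8×9.8×2.05 cos 63° + 52.1×9.8×1.7 cos 63° → N_wall = 152.31 N.
ΣF_x = 0: f_floor = N_wall = 152.31 N.
μ_min = f_floor / N_floor = 152.31 / 685.02 = 0.2223.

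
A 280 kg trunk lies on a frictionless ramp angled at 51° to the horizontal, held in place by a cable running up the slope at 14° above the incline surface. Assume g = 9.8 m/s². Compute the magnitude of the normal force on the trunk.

N ≈ 1200 N

Take axes along and perpendicular to the incline. Weight components: W sin 51° = 2132 N down-slope, W cos 51° = 1727 N into the surface.
Along incline: T cos 14° = W sin 51° → T = 2198 N.
Perpendicular: N = W cos 51° − T sin 14° = 1195 N.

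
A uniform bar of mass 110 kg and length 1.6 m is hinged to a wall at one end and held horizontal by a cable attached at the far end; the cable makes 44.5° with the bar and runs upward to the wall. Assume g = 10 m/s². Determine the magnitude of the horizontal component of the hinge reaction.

Take torques about the hinge: T sin 44.5° · 1.6 = 110×10×0.8 = 880 N·m.
So T = 880 / (0.7009 × 1.6) = 784.7 N.
ΣF_x = 0: H_x = T cos 44.5° = 559.68 N.

H_x ≈ 560 N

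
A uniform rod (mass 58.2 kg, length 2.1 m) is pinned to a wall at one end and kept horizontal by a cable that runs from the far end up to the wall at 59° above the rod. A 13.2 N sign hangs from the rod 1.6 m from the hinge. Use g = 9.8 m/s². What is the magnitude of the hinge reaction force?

Take torques about the hinge: T sin 59° · 2.1 = 58.2×9.8×1.05 + 13.2×1.6 = 620 N·m.
So T = 620 / (0.8572 × 2.1) = 344.43 N.
ΣF_x = 0: H_x = T cos 59° = 177.4 N.
ΣF_y = 0: H_y = (58.2×9.8 + 13.2) − T sin 59° = 583.56 − 295.24 = 288.32 N.
|H| = √(H_x² + H_y²) = √((177.4)² + (288.32)²) = 338.53 N.

|H| ≈ 339 N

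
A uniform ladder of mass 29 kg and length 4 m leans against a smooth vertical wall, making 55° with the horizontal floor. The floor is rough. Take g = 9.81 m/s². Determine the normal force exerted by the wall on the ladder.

Torques about the foot: N_wall · 4 sin 55° = 29×9.81×2 cos 55° → N_wall = 99.601 N.

N_wall ≈ 99.6 N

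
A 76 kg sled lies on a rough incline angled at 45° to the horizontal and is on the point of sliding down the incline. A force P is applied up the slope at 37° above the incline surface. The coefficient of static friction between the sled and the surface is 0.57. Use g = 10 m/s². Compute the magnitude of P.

P ≈ 507 N

On the verge of sliding down the incline, friction equals μN and acts up the slope.
Perpendicular: N + P sin 37° = W cos 45° = 537.4 N.
Along incline: P cos 37° + μN = W sin 45° with W sin 45° = 537.4 N.
Solving the pair for P and N: P = 507.2 N, N = 232.2 N (and f = μN = 132.3 N).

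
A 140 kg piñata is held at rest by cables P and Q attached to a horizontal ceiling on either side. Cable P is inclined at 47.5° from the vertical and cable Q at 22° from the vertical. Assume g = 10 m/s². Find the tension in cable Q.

Angles from the horizontal: cable P is 90° − 47.5° = 42.5°, cable Q is 90° − 22° = 68°.
Weight W = 140 × 10 = 1400 N acts straight down.
Horizontal: T_P cos 42.5° = T_Q cos 68°  →  T_P = 0.5081 T_Q.
Vertical: T_P sin 42.5° + T_Q sin 68° = 1400.
Substituting the horizontal relation into the vertical equation gives 1.27 T_Q = 1400, so T_Q = 1102 N.

T_Q ≈ 1100 N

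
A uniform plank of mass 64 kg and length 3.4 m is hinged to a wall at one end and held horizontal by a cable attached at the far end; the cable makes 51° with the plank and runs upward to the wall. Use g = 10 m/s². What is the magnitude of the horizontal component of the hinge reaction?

H_x ≈ 259 N

Take torques about the hinge: T sin 51° · 3.4 = 64×10×1.7 = 1088 N·m.
So T = 1088 / (0.7771 × 3.4) = 411.76 N.
ΣF_x = 0: H_x = T cos 51° = 259.13 N.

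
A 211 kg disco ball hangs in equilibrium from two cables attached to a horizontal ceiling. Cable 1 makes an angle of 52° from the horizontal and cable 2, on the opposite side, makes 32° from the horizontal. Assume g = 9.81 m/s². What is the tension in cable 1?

Weight W = 211 × 9.81 = 2070 N acts straight down.
Horizontal: T_1 cos 52° = T_2 cos 32°  →  T_2 = 0.726 T_1.
Vertical: T_1 sin 52° + T_2 sin 32° = 2070.
Substituting the horizontal relation into the vertical equation gives 1.173 T_1 = 2070, so T_1 = 1765 N.

T_1 ≈ 1770 N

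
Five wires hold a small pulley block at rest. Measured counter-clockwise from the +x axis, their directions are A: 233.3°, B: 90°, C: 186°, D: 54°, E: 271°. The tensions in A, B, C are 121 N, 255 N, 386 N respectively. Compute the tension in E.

Resolve: ΣF_x = 121 cos 233.3° + 255 cos 90° + 386 cos 186° + T_D cos 54° + T_E cos 271° = 0.
        ΣF_y = 121 sin 233.3° + 255 sin 90° + 386 sin 186° + T_D sin 54° + T_E sin 271° = 0.
The known terms sum to (-456.2, 117.6) N, so 0.5878 T_D + 0.0175 T_E = 456.2 and 0.8090 T_D − 0.9998 T_E = -117.6.
Solving simultaneously: T_D = 754.5 N, T_E = 728.2 N.

T_E ≈ 728 N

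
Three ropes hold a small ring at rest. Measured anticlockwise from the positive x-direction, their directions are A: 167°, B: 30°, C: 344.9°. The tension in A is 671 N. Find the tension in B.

T_B ≈ 34.7 N

Resolve: ΣF_x = 671 cos 167° + T_B cos 30° + T_C cos 344.9° = 0.
        ΣF_y = 671 sin 167° + T_B sin 30° + T_C sin 344.9° = 0.
The known terms sum to (-653.8, 150.9) N, so 0.8660 T_B + 0.9655 T_C = 653.8 and 0.5000 T_B − 0.2605 T_C = -150.9.
Solving simultaneously: T_B = 34.71 N, T_C = 646 N.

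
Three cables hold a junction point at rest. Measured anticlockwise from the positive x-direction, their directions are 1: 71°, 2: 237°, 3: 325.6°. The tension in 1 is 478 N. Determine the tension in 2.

T_2 ≈ 461 N

Resolve: ΣF_x = 478 cos 71° + T_2 cos 237° + T_3 cos 325.6° = 0.
        ΣF_y = 478 sin 71° + T_2 sin 237° + T_3 sin 325.6° = 0.
The known terms sum to (155.6, 452) N, so -0.5446 T_2 + 0.8251 T_3 = -155.6 and -0.8387 T_2 − 0.5650 T_3 = -452.
Solving simultaneously: T_2 = 461 N, T_3 = 115.7 N.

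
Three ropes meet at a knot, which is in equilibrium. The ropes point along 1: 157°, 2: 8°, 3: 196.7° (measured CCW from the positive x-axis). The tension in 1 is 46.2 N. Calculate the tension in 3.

Resolve: ΣF_x = 46.2 cos 157° + T_2 cos 8° + T_3 cos 196.7° = 0.
        ΣF_y = 46.2 sin 157° + T_2 sin 8° + T_3 sin 196.7° = 0.
The known terms sum to (-42.53, 18.05) N, so 0.9903 T_2 − 0.9578 T_3 = 42.53 and 0.1392 T_2 − 0.2874 T_3 = -18.05.
Solving simultaneously: T_2 = 195.1 N, T_3 = 157.3 N.

T_3 ≈ 157 N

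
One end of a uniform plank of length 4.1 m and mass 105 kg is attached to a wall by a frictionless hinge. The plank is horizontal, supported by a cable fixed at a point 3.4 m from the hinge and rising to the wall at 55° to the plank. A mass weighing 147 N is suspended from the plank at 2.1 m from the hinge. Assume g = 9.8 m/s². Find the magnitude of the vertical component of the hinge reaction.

Take torques about the hinge: T sin 55° · 3.4 = 105×9.8×2.05 + 147×2.1 = 2418.1 N·m.
So T = 2418.1 / (0.8192 × 3.4) = 868.24 N.
ΣF_y = 0: H_y = (105×9.8 + 147) − T sin 55° = 1176 − 711.22 = 464.78 N.

|H_y| ≈ 465 N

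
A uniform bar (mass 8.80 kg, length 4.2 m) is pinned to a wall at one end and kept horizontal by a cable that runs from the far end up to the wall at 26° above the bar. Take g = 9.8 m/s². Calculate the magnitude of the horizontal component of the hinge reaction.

Take torques about the hinge: T sin 26° · 4.2 = 8.80×9.8×2.1 = 181.1 N·m.
So T = 181.1 / (0.4384 × 4.2) = 98.364 N.
ΣF_x = 0: H_x = T cos 26° = 88.409 N.

H_x ≈ 88.4 N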